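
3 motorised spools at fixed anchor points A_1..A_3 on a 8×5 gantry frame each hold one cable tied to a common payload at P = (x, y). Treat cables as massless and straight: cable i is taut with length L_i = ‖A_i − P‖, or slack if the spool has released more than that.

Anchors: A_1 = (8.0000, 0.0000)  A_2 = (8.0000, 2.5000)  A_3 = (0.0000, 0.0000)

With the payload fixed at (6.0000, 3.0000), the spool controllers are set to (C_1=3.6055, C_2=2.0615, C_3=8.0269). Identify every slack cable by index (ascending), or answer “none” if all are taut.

cable 1: √((2.0000)²+(-3.0000)²)=3.6056, C_1=3.6055: taut
cable 2: √((2.0000)²+(-0.5000)²)=2.0616, C_2=2.0615: taut
cable 3: √((-6.0000)²+(-3.0000)²)=6.7082, C_3=8.0269: slack

3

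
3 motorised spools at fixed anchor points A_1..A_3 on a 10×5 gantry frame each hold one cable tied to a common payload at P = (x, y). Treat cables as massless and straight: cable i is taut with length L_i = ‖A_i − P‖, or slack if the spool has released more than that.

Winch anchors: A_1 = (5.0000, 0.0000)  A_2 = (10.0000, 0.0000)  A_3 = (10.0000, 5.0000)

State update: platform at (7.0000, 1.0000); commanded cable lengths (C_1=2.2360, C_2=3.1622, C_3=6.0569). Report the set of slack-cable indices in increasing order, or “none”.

3

cable 1: √((-2.0000)²+(-1.0000)²)=2.2361, C_1=2.2360: taut
cable 2: √((3.0000)²+(-1.0000)²)=3.1623, C_2=3.1622: taut
cable 3: √((3.0000)²+(4.0000)²)=5.0000, C_3=6.0569: slack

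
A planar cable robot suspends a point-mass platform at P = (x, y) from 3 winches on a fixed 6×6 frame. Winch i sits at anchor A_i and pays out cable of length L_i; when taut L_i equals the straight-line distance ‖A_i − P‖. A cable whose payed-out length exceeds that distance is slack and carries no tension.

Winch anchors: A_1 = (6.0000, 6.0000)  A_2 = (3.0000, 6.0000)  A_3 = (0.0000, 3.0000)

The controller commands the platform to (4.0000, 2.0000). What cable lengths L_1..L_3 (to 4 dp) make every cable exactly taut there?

cable 1: Δx=2.0000, Δy=4.0000; L_1 = √(Δx²+Δy²) = 4.4721
cable 2: Δx=-1.0000, Δy=4.0000; L_2 = √(Δx²+Δy²) = 4.1231
cable 3: Δx=-4.0000, Δy=1.0000; L_3 = √(Δx²+Δy²) = 4.1231

(4.4721, 4.1231, 4.1231)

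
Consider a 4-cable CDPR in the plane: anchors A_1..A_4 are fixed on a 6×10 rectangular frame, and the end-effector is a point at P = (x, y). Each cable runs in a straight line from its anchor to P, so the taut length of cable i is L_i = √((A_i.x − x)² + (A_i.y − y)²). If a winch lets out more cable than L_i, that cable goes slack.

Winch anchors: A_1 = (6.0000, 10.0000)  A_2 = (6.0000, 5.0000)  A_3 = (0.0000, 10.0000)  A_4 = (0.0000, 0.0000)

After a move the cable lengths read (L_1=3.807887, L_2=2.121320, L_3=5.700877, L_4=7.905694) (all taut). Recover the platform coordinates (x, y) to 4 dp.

circle eqns → linear via eq_j − eq_1; set c_j = A_j·A_j − L_j²
c_1 = 36.0000+100.0000−14.5000 = 121.5000
0.0000·x + 10.0000·y = c_1−c_2 = 65.0000
12.0000·x + 0.0000·y = c_1−c_3 = 54.0000
12.0000·x + 20.0000·y = c_1−c_4 = 184.0000
solve first two rows → x=4.5000, y=6.5000
check cable 4: ‖A_4−P‖² = 62.5000 ≈ L_4² = 62.5000 ✓

(4.5000, 6.5000)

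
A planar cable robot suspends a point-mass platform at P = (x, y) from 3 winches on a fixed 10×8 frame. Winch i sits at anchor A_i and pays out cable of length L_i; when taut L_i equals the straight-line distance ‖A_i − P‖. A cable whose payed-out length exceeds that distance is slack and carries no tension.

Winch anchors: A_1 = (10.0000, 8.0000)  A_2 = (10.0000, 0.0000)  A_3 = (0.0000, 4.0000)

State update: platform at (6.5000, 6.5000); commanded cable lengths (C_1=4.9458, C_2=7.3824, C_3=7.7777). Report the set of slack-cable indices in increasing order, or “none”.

1, 3

cable 1: L_1 = ‖A_1−P‖ = 3.8079;  C_1 = 4.9458 → slack
cable 2: L_2 = ‖A_2−P‖ = 7.3824;  C_2 = 7.3824 → taut
cable 3: L_3 = ‖A_3−P‖ = 6.9642;  C_3 = 7.7777 → slack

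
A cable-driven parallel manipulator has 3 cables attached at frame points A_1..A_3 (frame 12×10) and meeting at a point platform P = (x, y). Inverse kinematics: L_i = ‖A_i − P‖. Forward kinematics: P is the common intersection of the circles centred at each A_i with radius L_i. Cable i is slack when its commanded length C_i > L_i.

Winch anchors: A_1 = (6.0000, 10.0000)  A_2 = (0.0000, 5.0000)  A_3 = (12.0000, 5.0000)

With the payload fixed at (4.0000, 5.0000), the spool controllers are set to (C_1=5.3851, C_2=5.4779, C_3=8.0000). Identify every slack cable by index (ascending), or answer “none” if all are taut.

2

i=1: geometric 5.3852 vs commanded 5.3851 ⇒ taut
i=2: geometric 4.0000 vs commanded 5.4779 ⇒ slack
i=3: geometric 8.0000 vs commanded 8.0000 ⇒ taut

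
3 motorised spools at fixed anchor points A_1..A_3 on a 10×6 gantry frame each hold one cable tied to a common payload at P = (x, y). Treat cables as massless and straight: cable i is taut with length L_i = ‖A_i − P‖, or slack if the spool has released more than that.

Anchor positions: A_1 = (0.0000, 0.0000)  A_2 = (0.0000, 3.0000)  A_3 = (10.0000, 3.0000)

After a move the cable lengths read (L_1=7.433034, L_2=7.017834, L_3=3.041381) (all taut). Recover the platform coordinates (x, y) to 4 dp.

(7.0000, 2.5000)

circle eqns → linear via eq_j − eq_1; set q_j = A_j·A_j − L_j²
q_1 = 0.0000+0.0000−55.2500 = -55.2500
0.0000·x − 6.0000·y = q_1−q_2 = -15.0000
-20.0000·x − 6.0000·y = q_1−q_3 = -155.0000
solve first two rows → x=7.0000, y=2.5000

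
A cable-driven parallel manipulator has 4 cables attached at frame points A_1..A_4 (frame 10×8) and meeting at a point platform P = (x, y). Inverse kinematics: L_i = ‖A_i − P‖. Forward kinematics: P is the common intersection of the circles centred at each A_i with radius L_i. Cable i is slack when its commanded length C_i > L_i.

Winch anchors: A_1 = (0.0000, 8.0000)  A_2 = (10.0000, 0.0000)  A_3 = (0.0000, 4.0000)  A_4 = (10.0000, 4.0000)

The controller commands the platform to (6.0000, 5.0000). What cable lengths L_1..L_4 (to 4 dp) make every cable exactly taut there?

L_1: Δ = A_1−P = (-6.0000, 3.0000) → ‖Δ‖ = √45.0000 = 6.7082
L_2: Δ = A_2−P = (4.0000, -5.0000) → ‖Δ‖ = √41.0000 = 6.4031
L_3: Δ = A_3−P = (-6.0000, -1.0000) → ‖Δ‖ = √37.0000 = 6.0828
L_4: Δ = A_4−P = (4.0000, -1.0000) → ‖Δ‖ = √17.0000 = 4.1231

(6.7082, 6.4031, 6.0828, 4.1231)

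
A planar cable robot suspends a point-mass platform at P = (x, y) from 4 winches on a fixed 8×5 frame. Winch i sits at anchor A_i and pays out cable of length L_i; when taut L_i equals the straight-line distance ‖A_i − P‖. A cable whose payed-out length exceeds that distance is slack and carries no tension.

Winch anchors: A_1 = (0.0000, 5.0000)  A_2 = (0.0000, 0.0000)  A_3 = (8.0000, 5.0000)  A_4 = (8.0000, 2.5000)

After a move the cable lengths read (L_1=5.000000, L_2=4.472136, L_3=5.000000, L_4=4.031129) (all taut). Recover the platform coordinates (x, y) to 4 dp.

each cable: (A_i−P)·(A_i−P) = L_i²; let q_i = ‖A_i‖²−L_i²
q_1 = 0.0000+25.0000−25.0000 = 0.0000
row 1: 0.0000x + 10.0000y = 20.0000  (q_2=-20.0000)
row 2: -16.0000x + 0.0000y = -64.0000  (q_3=64.0000)
row 3: -16.0000x + 5.0000y = -54.0000  (q_4=54.0000)
Cramer on rows 1–2 → x = 4.0000, y = 2.0000
check cable 4: ‖A_4−P‖² = 16.2500 ≈ L_4² = 16.2500 ✓

(4.0000, 2.0000)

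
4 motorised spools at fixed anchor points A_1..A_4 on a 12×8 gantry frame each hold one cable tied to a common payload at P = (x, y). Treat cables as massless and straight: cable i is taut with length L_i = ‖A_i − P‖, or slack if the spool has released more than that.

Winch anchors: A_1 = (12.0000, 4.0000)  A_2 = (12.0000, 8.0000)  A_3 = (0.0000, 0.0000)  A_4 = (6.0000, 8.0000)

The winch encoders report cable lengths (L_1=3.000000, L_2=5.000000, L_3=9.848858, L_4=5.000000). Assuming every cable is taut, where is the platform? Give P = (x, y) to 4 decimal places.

expand ‖A_i−P‖²=L_i² and subtract eq 1 (k_i ≔ ‖A_i‖²−L_i²)
k_1 = 144.0000+16.0000−9.0000 = 151.0000
eq1−eq2 → [0.0000  -8.0000]·P = -32.0000
eq1−eq3 → [24.0000  8.0000]·P = 248.0000
eq1−eq4 → [12.0000  -8.0000]·P = 76.0000
2×2 solve → P = (9.0000, 4.0000)
check cable 4: ‖A_4−P‖² = 25.0000 ≈ L_4² = 25.0000 ✓

(9.0000, 4.0000)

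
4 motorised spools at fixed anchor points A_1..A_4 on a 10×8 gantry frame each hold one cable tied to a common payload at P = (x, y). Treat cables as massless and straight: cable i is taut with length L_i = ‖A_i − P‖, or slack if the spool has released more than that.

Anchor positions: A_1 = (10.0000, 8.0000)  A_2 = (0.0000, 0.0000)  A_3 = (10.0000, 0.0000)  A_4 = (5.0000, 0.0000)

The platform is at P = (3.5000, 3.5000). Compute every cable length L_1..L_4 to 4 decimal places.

(7.9057, 4.9497, 7.3824, 3.8079)

L_1: Δ = A_1−P = (6.5000, 4.5000) → ‖Δ‖ = √62.5000 = 7.9057
L_2: Δ = A_2−P = (-3.5000, -3.5000) → ‖Δ‖ = √24.5000 = 4.9497
L_3: Δ = A_3−P = (6.5000, -3.5000) → ‖Δ‖ = √54.5000 = 7.3824
L_4: Δ = A_4−P = (1.5000, -3.5000) → ‖Δ‖ = √14.5000 = 3.8079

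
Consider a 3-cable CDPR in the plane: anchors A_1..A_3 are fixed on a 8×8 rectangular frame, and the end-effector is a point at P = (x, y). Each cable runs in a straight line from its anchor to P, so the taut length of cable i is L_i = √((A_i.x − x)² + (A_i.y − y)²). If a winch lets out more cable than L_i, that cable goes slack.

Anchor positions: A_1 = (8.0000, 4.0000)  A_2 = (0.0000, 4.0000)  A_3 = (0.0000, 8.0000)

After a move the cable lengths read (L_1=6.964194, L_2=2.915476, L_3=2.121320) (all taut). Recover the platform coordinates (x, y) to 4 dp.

(1.5000, 6.5000)

each cable: (A_i−P)·(A_i−P) = L_i²; let c_i = ‖A_i‖²−L_i²
c_1 = 64.0000+16.0000−48.5000 = 31.5000
row 1: 16.0000x + 0.0000y = 24.0000  (c_2=7.5000)
row 2: 16.0000x − 8.0000y = -28.0000  (c_3=59.5000)
Cramer on rows 1–2 → x = 1.5000, y = 6.5000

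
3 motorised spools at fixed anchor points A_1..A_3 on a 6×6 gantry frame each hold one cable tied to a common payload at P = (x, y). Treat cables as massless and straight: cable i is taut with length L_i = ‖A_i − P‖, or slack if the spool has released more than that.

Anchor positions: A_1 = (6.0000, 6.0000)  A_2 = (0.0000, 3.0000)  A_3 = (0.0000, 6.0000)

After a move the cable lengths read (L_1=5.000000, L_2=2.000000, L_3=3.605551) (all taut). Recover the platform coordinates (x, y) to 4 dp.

(2.0000, 3.0000)

circle eqns → linear via eq_j − eq_1; set k_j = A_j·A_j − L_j²
k_1 = 36.0000+36.0000−25.0000 = 47.0000
12.0000·x + 6.0000·y = k_1−k_2 = 42.0000
12.0000·x + 0.0000·y = k_1−k_3 = 24.0000
solve first two rows → x=2.0000, y=3.0000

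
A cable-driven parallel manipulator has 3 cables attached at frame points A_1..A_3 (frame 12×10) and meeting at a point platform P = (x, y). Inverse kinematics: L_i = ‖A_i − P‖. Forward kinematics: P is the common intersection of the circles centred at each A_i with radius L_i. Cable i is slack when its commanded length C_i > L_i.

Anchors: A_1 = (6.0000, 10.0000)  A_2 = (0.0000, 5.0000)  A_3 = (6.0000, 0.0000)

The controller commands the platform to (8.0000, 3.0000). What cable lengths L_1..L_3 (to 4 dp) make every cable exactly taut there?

L_1 = √((6.0000−8.0000)² + (10.0000−3.0000)²) = 7.2801
L_2 = √((0.0000−8.0000)² + (5.0000−3.0000)²) = 8.2462
L_3 = √((6.0000−8.0000)² + (0.0000−3.0000)²) = 3.6056

(7.2801, 8.2462, 3.6056)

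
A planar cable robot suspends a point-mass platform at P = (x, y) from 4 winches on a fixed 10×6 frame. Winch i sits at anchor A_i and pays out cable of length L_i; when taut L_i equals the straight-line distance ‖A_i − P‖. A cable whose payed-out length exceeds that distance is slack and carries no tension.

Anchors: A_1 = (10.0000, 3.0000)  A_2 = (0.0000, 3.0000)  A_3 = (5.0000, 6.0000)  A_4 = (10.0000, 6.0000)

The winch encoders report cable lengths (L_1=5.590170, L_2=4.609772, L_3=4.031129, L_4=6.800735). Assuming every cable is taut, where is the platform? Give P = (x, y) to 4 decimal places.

circle eqns → linear via eq_j − eq_1; set k_j = A_j·A_j − L_j²
k_1 = 100.0000+9.0000−31.2500 = 77.7500
20.0000·x + 0.0000·y = k_1−k_2 = 90.0000
10.0000·x − 6.0000·y = k_1−k_3 = 33.0000
0.0000·x − 6.0000·y = k_1−k_4 = -12.0000
solve first two rows → x=4.5000, y=2.0000
check cable 4: ‖A_4−P‖² = 46.2500 ≈ L_4² = 46.2500 ✓

(4.5000, 2.0000)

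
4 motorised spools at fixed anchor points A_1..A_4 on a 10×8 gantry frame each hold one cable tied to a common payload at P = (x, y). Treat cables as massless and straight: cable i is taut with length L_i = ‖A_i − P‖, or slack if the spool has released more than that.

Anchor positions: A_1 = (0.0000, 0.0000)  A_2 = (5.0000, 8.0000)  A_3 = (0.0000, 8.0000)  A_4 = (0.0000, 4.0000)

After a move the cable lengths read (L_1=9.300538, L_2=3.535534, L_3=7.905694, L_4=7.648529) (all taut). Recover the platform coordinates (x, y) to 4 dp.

expand ‖A_i−P‖²=L_i² and subtract eq 1 (c_i ≔ ‖A_i‖²−L_i²)
c_1 = 0.0000+0.0000−86.5000 = -86.5000
eq1−eq2 → [-10.0000  -16.0000]·P = -163.0000
eq1−eq3 → [0.0000  -16.0000]·P = -88.0000
eq1−eq4 → [0.0000  -8.0000]·P = -44.0000
2×2 solve → P = (7.5000, 5.5000)
check cable 4: ‖A_4−P‖² = 58.5000 ≈ L_4² = 58.5000 ✓

(7.5000, 5.5000)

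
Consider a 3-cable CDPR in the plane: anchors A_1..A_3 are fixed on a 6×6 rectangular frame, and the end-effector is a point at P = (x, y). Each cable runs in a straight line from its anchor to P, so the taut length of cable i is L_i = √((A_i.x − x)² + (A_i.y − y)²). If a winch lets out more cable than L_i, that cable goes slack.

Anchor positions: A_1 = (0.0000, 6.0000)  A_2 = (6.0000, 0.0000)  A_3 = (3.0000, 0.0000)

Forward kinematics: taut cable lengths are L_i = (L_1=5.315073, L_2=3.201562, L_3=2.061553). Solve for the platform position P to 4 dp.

(3.5000, 2.0000)

each cable: (A_i−P)·(A_i−P) = L_i²; let q_i = ‖A_i‖²−L_i²
q_1 = 0.0000+36.0000−28.2500 = 7.7500
row 1: -12.0000x + 12.0000y = -18.0000  (q_2=25.7500)
row 2: -6.0000x + 12.0000y = 3.0000  (q_3=4.7500)
Cramer on rows 1–2 → x = 3.5000, y = 2.0000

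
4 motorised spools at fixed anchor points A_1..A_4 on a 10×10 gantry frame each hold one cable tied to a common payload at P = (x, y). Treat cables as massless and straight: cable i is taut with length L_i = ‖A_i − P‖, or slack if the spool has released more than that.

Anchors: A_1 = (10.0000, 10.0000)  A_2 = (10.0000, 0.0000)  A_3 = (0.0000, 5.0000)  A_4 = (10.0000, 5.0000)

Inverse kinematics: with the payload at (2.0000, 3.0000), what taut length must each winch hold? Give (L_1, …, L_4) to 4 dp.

L_1 = √((10.0000−2.0000)² + (10.0000−3.0000)²) = 10.6301
L_2 = √((10.0000−2.0000)² + (0.0000−3.0000)²) = 8.5440
L_3 = √((0.0000−2.0000)² + (5.0000−3.0000)²) = 2.8284
L_4 = √((10.0000−2.0000)² + (5.0000−3.0000)²) = 8.2462

(10.6301, 8.5440, 2.8284, 8.2462)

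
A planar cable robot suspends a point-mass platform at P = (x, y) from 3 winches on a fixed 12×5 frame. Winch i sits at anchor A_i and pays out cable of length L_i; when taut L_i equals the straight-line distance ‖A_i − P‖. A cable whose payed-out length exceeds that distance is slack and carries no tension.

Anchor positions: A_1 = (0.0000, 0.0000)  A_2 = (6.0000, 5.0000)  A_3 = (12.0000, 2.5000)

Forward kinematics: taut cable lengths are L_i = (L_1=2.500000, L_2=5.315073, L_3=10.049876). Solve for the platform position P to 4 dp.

expand ‖A_i−P‖²=L_i² and subtract eq 1 (k_i ≔ ‖A_i‖²−L_i²)
k_1 = 0.0000+0.0000−6.2500 = -6.2500
eq1−eq2 → [-12.0000  -10.0000]·P = -39.0000
eq1−eq3 → [-24.0000  -5.0000]·P = -55.5000
2×2 solve → P = (2.0000, 1.5000)

(2.0000, 1.5000)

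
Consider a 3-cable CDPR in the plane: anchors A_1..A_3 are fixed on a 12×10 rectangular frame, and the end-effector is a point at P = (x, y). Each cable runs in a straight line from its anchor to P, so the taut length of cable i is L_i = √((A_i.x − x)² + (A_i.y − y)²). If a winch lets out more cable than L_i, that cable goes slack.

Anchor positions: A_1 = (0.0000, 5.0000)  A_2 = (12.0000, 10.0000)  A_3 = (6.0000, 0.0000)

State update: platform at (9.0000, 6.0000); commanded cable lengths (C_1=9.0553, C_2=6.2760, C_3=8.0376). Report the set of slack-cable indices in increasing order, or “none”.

cable 1: L_1 = ‖A_1−P‖ = 9.0554;  C_1 = 9.0553 → taut
cable 2: L_2 = ‖A_2−P‖ = 5.0000;  C_2 = 6.2760 → slack
cable 3: L_3 = ‖A_3−P‖ = 6.7082;  C_3 = 8.0376 → slack

2, 3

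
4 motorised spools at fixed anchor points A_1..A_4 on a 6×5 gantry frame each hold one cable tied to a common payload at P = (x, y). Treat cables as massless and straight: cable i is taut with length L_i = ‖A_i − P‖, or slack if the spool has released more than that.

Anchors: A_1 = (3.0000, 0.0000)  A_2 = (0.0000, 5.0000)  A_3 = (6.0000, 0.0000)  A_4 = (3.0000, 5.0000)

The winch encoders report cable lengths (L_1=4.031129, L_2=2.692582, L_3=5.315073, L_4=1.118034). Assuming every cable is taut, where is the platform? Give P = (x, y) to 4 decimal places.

expand ‖A_i−P‖²=L_i² and subtract eq 1 (c_i ≔ ‖A_i‖²−L_i²)
c_1 = 9.0000+0.0000−16.2500 = -7.2500
eq1−eq2 → [6.0000  -10.0000]·P = -25.0000
eq1−eq3 → [-6.0000  0.0000]·P = -15.0000
eq1−eq4 → [0.0000  -10.0000]·P = -40.0000
2×2 solve → P = (2.5000, 4.0000)
check cable 4: ‖A_4−P‖² = 1.2500 ≈ L_4² = 1.2500 ✓

(2.5000, 4.0000)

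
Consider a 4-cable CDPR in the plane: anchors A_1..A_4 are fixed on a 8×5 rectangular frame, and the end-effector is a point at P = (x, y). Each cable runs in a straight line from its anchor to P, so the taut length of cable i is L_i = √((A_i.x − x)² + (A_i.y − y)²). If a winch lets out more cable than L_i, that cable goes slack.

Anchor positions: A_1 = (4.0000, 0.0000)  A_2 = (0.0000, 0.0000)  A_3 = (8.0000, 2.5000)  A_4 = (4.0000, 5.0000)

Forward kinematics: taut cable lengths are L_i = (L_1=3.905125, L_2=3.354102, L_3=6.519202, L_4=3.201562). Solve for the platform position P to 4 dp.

(1.5000, 3.0000)

circle eqns → linear via eq_j − eq_1; set k_j = A_j·A_j − L_j²
k_1 = 16.0000+0.0000−15.2500 = 0.7500
8.0000·x + 0.0000·y = k_1−k_2 = 12.0000
-8.0000·x − 5.0000·y = k_1−k_3 = -27.0000
0.0000·x − 10.0000·y = k_1−k_4 = -30.0000
solve first two rows → x=1.5000, y=3.0000
check cable 4: ‖A_4−P‖² = 10.2500 ≈ L_4² = 10.2500 ✓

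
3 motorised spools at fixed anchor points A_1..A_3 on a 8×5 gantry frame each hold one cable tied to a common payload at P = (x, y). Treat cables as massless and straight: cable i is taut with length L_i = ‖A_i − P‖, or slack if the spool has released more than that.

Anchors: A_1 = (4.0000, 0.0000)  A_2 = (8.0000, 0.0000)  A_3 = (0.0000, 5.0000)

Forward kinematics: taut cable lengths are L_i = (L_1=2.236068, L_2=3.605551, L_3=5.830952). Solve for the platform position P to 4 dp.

circle eqns → linear via eq_j − eq_1; set k_j = A_j·A_j − L_j²
k_1 = 16.0000+0.0000−5.0000 = 11.0000
-8.0000·x + 0.0000·y = k_1−k_2 = -40.0000
8.0000·x − 10.0000·y = k_1−k_3 = 20.0000
solve first two rows → x=5.0000, y=2.0000

(5.0000, 2.0000)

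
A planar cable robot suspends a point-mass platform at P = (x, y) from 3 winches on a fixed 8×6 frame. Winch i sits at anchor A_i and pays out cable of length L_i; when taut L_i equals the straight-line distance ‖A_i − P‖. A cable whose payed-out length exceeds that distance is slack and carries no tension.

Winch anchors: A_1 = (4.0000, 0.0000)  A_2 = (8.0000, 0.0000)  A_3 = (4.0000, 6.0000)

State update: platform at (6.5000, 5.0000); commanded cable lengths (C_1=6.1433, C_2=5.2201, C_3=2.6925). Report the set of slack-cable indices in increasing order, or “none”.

cable 1: L_1 = ‖A_1−P‖ = 5.5902;  C_1 = 6.1433 → slack
cable 2: L_2 = ‖A_2−P‖ = 5.2202;  C_2 = 5.2201 → taut
cable 3: L_3 = ‖A_3−P‖ = 2.6926;  C_3 = 2.6925 → taut

1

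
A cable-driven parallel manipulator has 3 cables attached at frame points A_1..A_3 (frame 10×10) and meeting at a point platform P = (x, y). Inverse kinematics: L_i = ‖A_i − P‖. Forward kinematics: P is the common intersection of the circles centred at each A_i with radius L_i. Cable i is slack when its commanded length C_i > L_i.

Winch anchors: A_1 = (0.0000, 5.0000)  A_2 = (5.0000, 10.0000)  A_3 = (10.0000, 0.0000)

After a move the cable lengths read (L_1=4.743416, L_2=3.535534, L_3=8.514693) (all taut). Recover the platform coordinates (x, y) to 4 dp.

(4.5000, 6.5000)

each cable: (A_i−P)·(A_i−P) = L_i²; let c_i = ‖A_i‖²−L_i²
c_1 = 0.0000+25.0000−22.5000 = 2.5000
row 1: -10.0000x − 10.0000y = -110.0000  (c_2=112.5000)
row 2: -20.0000x + 10.0000y = -25.0000  (c_3=27.5000)
Cramer on rows 1–2 → x = 4.5000, y = 6.5000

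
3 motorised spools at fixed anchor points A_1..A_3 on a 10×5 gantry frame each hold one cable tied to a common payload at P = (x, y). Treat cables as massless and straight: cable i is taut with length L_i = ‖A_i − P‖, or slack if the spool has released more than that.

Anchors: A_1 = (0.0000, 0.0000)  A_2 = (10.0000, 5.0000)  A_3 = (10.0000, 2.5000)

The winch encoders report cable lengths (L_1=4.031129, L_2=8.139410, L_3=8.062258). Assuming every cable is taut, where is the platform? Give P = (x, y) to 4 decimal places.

(2.0000, 3.5000)

expand ‖A_i−P‖²=L_i² and subtract eq 1 (c_i ≔ ‖A_i‖²−L_i²)
c_1 = 0.0000+0.0000−16.2500 = -16.2500
eq1−eq2 → [-20.0000  -10.0000]·P = -75.0000
eq1−eq3 → [-20.0000  -5.0000]·P = -57.5000
2×2 solve → P = (2.0000, 3.5000)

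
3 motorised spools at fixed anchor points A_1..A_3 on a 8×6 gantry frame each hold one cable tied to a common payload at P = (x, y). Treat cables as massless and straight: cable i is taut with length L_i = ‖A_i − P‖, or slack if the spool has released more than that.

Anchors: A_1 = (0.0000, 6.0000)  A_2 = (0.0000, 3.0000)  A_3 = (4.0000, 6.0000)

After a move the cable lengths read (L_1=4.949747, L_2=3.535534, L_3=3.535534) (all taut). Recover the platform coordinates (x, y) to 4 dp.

(3.5000, 2.5000)

each cable: (A_i−P)·(A_i−P) = L_i²; let k_i = ‖A_i‖²−L_i²
k_1 = 0.0000+36.0000−24.5000 = 11.5000
row 1: 0.0000x + 6.0000y = 15.0000  (k_2=-3.5000)
row 2: -8.0000x + 0.0000y = -28.0000  (k_3=39.5000)
Cramer on rows 1–2 → x = 3.5000, y = 2.5000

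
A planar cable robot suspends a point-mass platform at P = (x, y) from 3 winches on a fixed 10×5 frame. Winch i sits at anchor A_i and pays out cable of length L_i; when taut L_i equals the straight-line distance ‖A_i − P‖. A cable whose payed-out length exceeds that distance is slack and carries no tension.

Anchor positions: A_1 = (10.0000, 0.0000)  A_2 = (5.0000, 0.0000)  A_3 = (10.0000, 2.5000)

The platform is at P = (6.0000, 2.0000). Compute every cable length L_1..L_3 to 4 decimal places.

L_1: Δ = A_1−P = (4.0000, -2.0000) → ‖Δ‖ = √20.0000 = 4.4721
L_2: Δ = A_2−P = (-1.0000, -2.0000) → ‖Δ‖ = √5.0000 = 2.2361
L_3: Δ = A_3−P = (4.0000, 0.5000) → ‖Δ‖ = √16.2500 = 4.0311

(4.4721, 2.2361, 4.0311)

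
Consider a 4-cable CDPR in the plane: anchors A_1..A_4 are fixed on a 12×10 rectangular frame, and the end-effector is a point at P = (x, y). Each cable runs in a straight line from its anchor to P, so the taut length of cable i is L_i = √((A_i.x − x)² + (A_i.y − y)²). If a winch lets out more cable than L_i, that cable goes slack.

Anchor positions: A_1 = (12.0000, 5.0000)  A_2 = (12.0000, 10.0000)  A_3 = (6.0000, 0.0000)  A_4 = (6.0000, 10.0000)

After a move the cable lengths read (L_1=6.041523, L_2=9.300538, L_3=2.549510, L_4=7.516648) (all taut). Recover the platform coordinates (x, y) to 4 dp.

expand ‖A_i−P‖²=L_i² and subtract eq 1 (c_i ≔ ‖A_i‖²−L_i²)
c_1 = 144.0000+25.0000−36.5000 = 132.5000
eq1−eq2 → [0.0000  -10.0000]·P = -25.0000
eq1−eq3 → [12.0000  10.0000]·P = 103.0000
eq1−eq4 → [12.0000  -10.0000]·P = 53.0000
2×2 solve → P = (6.5000, 2.5000)
check cable 4: ‖A_4−P‖² = 56.5000 ≈ L_4² = 56.5000 ✓

(6.5000, 2.5000)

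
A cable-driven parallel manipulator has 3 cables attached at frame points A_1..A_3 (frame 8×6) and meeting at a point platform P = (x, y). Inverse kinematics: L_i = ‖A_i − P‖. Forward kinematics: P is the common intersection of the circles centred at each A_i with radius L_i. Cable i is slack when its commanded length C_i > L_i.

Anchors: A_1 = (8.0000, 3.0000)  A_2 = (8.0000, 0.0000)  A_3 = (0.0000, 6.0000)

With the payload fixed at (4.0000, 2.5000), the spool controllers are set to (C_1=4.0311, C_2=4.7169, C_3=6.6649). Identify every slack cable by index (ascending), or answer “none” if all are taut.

cable 1: √((4.0000)²+(0.5000)²)=4.0311, C_1=4.0311: taut
cable 2: √((4.0000)²+(-2.5000)²)=4.7170, C_2=4.7169: taut
cable 3: √((-4.0000)²+(3.5000)²)=5.3151, C_3=6.6649: slack

3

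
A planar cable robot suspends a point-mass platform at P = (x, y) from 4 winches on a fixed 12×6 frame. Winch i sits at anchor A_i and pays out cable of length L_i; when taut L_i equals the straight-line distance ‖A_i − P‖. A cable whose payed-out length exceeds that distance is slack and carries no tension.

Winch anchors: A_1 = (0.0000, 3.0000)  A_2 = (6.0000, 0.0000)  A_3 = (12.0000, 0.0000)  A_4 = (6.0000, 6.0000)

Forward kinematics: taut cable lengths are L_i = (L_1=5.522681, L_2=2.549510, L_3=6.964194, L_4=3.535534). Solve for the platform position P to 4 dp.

(5.5000, 2.5000)

circle eqns → linear via eq_j − eq_1; set q_j = A_j·A_j − L_j²
q_1 = 0.0000+9.0000−30.5000 = -21.5000
-12.0000·x + 6.0000·y = q_1−q_2 = -51.0000
-24.0000·x + 6.0000·y = q_1−q_3 = -117.0000
-12.0000·x − 6.0000·y = q_1−q_4 = -81.0000
solve first two rows → x=5.5000, y=2.5000
check cable 4: ‖A_4−P‖² = 12.5000 ≈ L_4² = 12.5000 ✓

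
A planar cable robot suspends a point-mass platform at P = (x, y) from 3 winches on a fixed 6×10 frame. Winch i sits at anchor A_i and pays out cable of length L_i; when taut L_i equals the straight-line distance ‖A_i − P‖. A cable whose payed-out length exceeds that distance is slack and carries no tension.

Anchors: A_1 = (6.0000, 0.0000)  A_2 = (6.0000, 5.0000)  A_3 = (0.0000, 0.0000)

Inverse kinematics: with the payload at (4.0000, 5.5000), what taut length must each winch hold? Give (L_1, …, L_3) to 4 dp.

L_1 = √((6.0000−4.0000)² + (0.0000−5.5000)²) = 5.8523
L_2 = √((6.0000−4.0000)² + (5.0000−5.5000)²) = 2.0616
L_3 = √((0.0000−4.0000)² + (0.0000−5.5000)²) = 6.8007

(5.8523, 2.0616, 6.8007)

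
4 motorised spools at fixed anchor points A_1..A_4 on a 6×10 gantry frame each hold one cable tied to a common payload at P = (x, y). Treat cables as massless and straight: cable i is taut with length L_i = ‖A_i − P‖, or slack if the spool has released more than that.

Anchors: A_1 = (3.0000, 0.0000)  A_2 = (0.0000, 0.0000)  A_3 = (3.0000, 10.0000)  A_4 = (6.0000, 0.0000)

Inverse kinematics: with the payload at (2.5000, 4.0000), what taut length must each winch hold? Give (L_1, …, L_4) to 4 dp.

L_1 = √((3.0000−2.5000)² + (0.0000−4.0000)²) = 4.0311
L_2 = √((0.0000−2.5000)² + (0.0000−4.0000)²) = 4.7170
L_3 = √((3.0000−2.5000)² + (10.0000−4.0000)²) = 6.0208
L_4 = √((6.0000−2.5000)² + (0.0000−4.0000)²) = 5.3151

(4.0311, 4.7170, 6.0208, 5.3151)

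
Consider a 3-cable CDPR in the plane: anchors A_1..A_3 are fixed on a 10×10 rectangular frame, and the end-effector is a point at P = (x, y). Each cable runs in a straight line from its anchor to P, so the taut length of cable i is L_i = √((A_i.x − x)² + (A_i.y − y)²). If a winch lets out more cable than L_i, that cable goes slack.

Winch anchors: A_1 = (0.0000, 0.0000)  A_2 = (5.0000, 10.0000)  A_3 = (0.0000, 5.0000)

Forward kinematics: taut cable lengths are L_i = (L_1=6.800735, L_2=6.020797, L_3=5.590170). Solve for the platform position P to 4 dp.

(5.5000, 4.0000)

each cable: (A_i−P)·(A_i−P) = L_i²; let c_i = ‖A_i‖²−L_i²
c_1 = 0.0000+0.0000−46.2500 = -46.2500
row 1: -10.0000x − 20.0000y = -135.0000  (c_2=88.7500)
row 2: 0.0000x − 10.0000y = -40.0000  (c_3=-6.2500)
Cramer on rows 1–2 → x = 5.5000, y = 4.0000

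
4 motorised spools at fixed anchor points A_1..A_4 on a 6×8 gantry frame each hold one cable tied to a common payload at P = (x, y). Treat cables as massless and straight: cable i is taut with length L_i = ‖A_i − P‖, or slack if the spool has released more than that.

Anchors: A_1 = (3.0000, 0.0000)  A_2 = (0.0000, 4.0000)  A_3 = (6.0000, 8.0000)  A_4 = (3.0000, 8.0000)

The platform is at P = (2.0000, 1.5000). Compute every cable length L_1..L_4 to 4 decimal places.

(1.8028, 3.2016, 7.6322, 6.5765)

cable 1: Δx=1.0000, Δy=-1.5000; L_1 = √(Δx²+Δy²) = 1.8028
cable 2: Δx=-2.0000, Δy=2.5000; L_2 = √(Δx²+Δy²) = 3.2016
cable 3: Δx=4.0000, Δy=6.5000; L_3 = √(Δx²+Δy²) = 7.6322
cable 4: Δx=1.0000, Δy=6.5000; L_4 = √(Δx²+Δy²) = 6.5765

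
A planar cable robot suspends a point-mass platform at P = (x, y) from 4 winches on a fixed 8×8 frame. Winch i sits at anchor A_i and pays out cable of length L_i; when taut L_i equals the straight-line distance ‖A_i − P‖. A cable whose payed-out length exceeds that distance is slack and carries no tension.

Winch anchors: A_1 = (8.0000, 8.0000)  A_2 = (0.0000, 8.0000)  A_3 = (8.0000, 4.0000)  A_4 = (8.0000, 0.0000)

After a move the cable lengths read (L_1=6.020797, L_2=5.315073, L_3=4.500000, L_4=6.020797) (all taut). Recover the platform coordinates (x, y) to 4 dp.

(3.5000, 4.0000)

each cable: (A_i−P)·(A_i−P) = L_i²; let k_i = ‖A_i‖²−L_i²
k_1 = 64.0000+64.0000−36.2500 = 91.7500
row 1: 16.0000x + 0.0000y = 56.0000  (k_2=35.7500)
row 2: 0.0000x + 8.0000y = 32.0000  (k_3=59.7500)
row 3: 0.0000x + 16.0000y = 64.0000  (k_4=27.7500)
Cramer on rows 1–2 → x = 3.5000, y = 4.0000
check cable 4: ‖A_4−P‖² = 36.2500 ≈ L_4² = 36.2500 ✓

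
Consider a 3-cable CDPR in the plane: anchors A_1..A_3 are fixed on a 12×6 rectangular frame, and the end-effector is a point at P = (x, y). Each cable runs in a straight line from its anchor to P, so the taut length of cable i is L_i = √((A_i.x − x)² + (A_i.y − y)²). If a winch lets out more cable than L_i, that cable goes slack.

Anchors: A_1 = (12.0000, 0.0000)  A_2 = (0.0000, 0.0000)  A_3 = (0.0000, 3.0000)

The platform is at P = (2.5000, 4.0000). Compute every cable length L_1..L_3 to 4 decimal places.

(10.3078, 4.7170, 2.6926)

L_1: Δ = A_1−P = (9.5000, -4.0000) → ‖Δ‖ = √106.2500 = 10.3078
L_2: Δ = A_2−P = (-2.5000, -4.0000) → ‖Δ‖ = √22.2500 = 4.7170
L_3: Δ = A_3−P = (-2.5000, -1.0000) → ‖Δ‖ = √7.2500 = 2.6926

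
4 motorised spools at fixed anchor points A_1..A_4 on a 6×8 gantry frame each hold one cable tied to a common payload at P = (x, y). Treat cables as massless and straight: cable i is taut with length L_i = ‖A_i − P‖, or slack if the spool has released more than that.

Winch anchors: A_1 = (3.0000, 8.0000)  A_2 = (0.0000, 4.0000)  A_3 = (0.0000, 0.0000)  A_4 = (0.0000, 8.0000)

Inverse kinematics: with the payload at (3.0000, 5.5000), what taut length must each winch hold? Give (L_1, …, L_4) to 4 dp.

L_1 = √((3.0000−3.0000)² + (8.0000−5.5000)²) = 2.5000
L_2 = √((0.0000−3.0000)² + (4.0000−5.5000)²) = 3.3541
L_3 = √((0.0000−3.0000)² + (0.0000−5.5000)²) = 6.2650
L_4 = √((0.0000−3.0000)² + (8.0000−5.5000)²) = 3.9051

(2.5000, 3.3541, 6.2650, 3.9051)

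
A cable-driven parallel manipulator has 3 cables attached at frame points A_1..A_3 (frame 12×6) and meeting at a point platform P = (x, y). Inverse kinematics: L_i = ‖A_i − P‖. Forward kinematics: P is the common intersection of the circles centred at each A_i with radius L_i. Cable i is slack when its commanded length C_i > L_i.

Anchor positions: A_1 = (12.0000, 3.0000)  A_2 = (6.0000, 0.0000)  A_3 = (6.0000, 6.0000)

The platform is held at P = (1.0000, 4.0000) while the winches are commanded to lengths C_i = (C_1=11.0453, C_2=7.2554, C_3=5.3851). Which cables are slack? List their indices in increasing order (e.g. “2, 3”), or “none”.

i=1: geometric 11.0454 vs commanded 11.0453 ⇒ taut
i=2: geometric 6.4031 vs commanded 7.2554 ⇒ slack
i=3: geometric 5.3852 vs commanded 5.3851 ⇒ taut

2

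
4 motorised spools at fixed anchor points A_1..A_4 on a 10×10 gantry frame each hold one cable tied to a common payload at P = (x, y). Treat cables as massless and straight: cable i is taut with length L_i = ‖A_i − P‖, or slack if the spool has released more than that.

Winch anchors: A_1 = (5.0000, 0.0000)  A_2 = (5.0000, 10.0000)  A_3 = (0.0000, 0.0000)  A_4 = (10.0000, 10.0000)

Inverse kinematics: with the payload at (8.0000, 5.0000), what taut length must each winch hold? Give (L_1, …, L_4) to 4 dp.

(5.8310, 5.8310, 9.4340, 5.3852)

cable 1: Δx=-3.0000, Δy=-5.0000; L_1 = √(Δx²+Δy²) = 5.8310
cable 2: Δx=-3.0000, Δy=5.0000; L_2 = √(Δx²+Δy²) = 5.8310
cable 3: Δx=-8.0000, Δy=-5.0000; L_3 = √(Δx²+Δy²) = 9.4340
cable 4: Δx=2.0000, Δy=5.0000; L_4 = √(Δx²+Δy²) = 5.3852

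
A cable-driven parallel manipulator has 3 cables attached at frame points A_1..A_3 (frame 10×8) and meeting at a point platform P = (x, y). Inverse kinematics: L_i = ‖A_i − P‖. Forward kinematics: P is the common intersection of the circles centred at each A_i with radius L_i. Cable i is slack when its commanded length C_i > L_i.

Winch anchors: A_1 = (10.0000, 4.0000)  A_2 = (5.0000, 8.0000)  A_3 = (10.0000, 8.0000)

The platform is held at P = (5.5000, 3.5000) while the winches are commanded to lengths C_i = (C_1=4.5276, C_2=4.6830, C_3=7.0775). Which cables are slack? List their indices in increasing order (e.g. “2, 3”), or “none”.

2, 3

cable 1: √((4.5000)²+(0.5000)²)=4.5277, C_1=4.5276: taut
cable 2: √((-0.5000)²+(4.5000)²)=4.5277, C_2=4.6830: slack
cable 3: √((4.5000)²+(4.5000)²)=6.3640, C_3=7.0775: slack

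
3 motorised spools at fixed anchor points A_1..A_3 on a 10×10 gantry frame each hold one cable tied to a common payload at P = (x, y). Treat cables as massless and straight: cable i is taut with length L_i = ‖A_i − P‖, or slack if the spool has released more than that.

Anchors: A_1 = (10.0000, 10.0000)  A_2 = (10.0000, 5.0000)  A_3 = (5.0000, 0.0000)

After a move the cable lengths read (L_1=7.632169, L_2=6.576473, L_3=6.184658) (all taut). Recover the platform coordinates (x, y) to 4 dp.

circle eqns → linear via eq_j − eq_1; set k_j = A_j·A_j − L_j²
k_1 = 100.0000+100.0000−58.2500 = 141.7500
0.0000·x + 10.0000·y = k_1−k_2 = 60.0000
10.0000·x + 20.0000·y = k_1−k_3 = 155.0000
solve first two rows → x=3.5000, y=6.0000

(3.5000, 6.0000)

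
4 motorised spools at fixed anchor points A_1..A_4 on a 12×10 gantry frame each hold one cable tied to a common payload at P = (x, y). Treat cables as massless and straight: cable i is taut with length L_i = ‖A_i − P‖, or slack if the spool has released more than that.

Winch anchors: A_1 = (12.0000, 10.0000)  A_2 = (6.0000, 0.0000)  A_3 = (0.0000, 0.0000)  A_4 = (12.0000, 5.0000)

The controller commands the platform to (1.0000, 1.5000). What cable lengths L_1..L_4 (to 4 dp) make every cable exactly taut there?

(13.9014, 5.2202, 1.8028, 11.5434)

cable 1: Δx=11.0000, Δy=8.5000; L_1 = √(Δx²+Δy²) = 13.9014
cable 2: Δx=5.0000, Δy=-1.5000; L_2 = √(Δx²+Δy²) = 5.2202
cable 3: Δx=-1.0000, Δy=-1.5000; L_3 = √(Δx²+Δy²) = 1.8028
cable 4: Δx=11.0000, Δy=3.5000; L_4 = √(Δx²+Δy²) = 11.5434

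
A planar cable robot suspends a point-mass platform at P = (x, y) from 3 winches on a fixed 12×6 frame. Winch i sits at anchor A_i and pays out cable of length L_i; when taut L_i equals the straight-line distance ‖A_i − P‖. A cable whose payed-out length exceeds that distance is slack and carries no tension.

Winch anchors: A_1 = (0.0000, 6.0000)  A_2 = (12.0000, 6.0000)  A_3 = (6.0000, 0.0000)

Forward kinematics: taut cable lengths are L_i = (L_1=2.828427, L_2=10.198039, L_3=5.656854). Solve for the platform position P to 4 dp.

each cable: (A_i−P)·(A_i−P) = L_i²; let k_i = ‖A_i‖²−L_i²
k_1 = 0.0000+36.0000−8.0000 = 28.0000
row 1: -24.0000x + 0.0000y = -48.0000  (k_2=76.0000)
row 2: -12.0000x + 12.0000y = 24.0000  (k_3=4.0000)
Cramer on rows 1–2 → x = 2.0000, y = 4.0000

(2.0000, 4.0000)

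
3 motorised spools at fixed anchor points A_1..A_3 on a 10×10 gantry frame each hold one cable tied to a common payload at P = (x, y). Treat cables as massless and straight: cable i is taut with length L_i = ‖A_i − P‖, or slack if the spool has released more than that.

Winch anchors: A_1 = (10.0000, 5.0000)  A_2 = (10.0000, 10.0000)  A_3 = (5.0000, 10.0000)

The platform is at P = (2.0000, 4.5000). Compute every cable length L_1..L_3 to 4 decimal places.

L_1: Δ = A_1−P = (8.0000, 0.5000) → ‖Δ‖ = √64.2500 = 8.0156
L_2: Δ = A_2−P = (8.0000, 5.5000) → ‖Δ‖ = √94.2500 = 9.7082
L_3: Δ = A_3−P = (3.0000, 5.5000) → ‖Δ‖ = √39.2500 = 6.2650

(8.0156, 9.7082, 6.2650)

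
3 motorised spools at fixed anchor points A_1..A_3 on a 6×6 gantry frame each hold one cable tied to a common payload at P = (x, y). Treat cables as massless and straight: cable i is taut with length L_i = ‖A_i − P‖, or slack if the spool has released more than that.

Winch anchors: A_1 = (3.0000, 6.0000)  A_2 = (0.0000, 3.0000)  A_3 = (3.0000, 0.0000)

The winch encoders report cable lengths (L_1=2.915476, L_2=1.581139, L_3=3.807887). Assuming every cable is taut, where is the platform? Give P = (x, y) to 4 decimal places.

(1.5000, 3.5000)

expand ‖A_i−P‖²=L_i² and subtract eq 1 (k_i ≔ ‖A_i‖²−L_i²)
k_1 = 9.0000+36.0000−8.5000 = 36.5000
eq1−eq2 → [6.0000  6.0000]·P = 30.0000
eq1−eq3 → [0.0000  12.0000]·P = 42.0000
2×2 solve → P = (1.5000, 3.5000)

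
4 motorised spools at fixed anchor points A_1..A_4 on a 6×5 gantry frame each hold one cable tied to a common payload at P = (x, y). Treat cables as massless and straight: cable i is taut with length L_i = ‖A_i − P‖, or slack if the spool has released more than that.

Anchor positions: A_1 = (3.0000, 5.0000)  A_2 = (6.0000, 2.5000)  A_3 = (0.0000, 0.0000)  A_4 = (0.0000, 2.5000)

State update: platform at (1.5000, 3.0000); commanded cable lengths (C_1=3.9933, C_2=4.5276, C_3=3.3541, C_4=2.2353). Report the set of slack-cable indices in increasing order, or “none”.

i=1: geometric 2.5000 vs commanded 3.9933 ⇒ slack
i=2: geometric 4.5277 vs commanded 4.5276 ⇒ taut
i=3: geometric 3.3541 vs commanded 3.3541 ⇒ taut
i=4: geometric 1.5811 vs commanded 2.2353 ⇒ slack

1, 4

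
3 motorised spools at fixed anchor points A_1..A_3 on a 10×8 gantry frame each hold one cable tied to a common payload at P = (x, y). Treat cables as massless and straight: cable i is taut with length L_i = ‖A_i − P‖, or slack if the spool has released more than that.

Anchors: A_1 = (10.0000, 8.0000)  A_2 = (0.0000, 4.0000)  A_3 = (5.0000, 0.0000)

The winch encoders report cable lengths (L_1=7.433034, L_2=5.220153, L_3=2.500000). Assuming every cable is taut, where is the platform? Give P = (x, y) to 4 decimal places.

(5.0000, 2.5000)

expand ‖A_i−P‖²=L_i² and subtract eq 1 (k_i ≔ ‖A_i‖²−L_i²)
k_1 = 100.0000+64.0000−55.2500 = 108.7500
eq1−eq2 → [20.0000  8.0000]·P = 120.0000
eq1−eq3 → [10.0000  16.0000]·P = 90.0000
2×2 solve → P = (5.0000, 2.5000)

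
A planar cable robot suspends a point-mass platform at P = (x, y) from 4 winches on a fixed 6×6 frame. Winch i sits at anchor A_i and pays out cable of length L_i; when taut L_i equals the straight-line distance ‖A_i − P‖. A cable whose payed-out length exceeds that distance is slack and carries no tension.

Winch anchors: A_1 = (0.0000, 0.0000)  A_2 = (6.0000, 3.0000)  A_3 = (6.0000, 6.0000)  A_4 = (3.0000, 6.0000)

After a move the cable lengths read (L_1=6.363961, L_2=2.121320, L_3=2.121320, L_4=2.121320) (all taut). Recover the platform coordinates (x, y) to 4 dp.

circle eqns → linear via eq_j − eq_1; set k_j = A_j·A_j − L_j²
k_1 = 0.0000+0.0000−40.5000 = -40.5000
-12.0000·x − 6.0000·y = k_1−k_2 = -81.0000
-12.0000·x − 12.0000·y = k_1−k_3 = -108.0000
-6.0000·x − 12.0000·y = k_1−k_4 = -81.0000
solve first two rows → x=4.5000, y=4.5000
check cable 4: ‖A_4−P‖² = 4.5000 ≈ L_4² = 4.5000 ✓

(4.5000, 4.5000)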